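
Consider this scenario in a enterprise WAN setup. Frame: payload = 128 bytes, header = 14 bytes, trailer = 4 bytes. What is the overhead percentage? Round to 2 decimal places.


Given: payload = 128 B, header = 14 B, trailer = 4 B
Overhead bytes = header + trailer = 14 + 4 = 18
Total frame = payload + overhead = 128 + 18 = 146
Overhead % = 18 / 146 * 100 = 12.3288% -> 12.33% (2 dp)

12.33


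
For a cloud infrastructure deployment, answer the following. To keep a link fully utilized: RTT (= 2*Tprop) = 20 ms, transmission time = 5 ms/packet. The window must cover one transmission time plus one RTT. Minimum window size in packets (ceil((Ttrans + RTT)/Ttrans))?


Given: Ttrans = 5 ms, RTT = 20 ms (= 2 * Tprop, Tprop = 10 ms)
Time until first ACK returns = Ttrans + RTT = 5 + 20 = 25 ms
Need W * Ttrans >= Ttrans + RTT  ->  W >= (Ttrans + RTT) / Ttrans
(Ttrans + RTT) / Ttrans = 25 / 5 = 5
W_min = ceil(5) = 5

5


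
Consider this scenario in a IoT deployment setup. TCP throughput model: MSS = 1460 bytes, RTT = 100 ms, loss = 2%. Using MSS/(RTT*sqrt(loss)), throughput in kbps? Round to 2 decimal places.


Given: MSS = 1460 bytes, RTT = 100 ms, loss = 2%
RTT in seconds = 100 / 1000 = 0.1
Loss rate = 2% = 0.02
sqrt(loss) = sqrt(0.02) = 0.141421356237
Throughput (bytes/s) = 1460 / (0.1 * 0.141421356237) = 103237.5901
Throughput (kbps) = 103237.5901 * 8 / 1000 = 825.900720 -> 825.90 kbps (2 dp)

825.90


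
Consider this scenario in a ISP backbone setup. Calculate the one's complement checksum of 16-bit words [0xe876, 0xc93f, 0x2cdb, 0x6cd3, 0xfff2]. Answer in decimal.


Given words: [0xe876, 0xc93f, 0x2cdb, 0x6cd3, 0xfff2]
Step 1: Sum all words
Raw sum = 59510 + 51519 + 11483 + 27859 + 65522 = 215893
Step 2: Fold carry: (19285 + 3) = 19288
One's complement = ~19288 & 0xFFFF = 46247

46247


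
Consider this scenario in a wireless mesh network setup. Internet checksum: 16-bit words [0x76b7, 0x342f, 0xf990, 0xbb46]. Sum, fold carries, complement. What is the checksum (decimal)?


Given words: [0x76b7, 0x342f, 0xf990, 0xbb46]
Step 1: Sum all words
Raw sum = 30391 + 13359 + 63888 + 47942 = 155580
Step 2: Fold carry: (24508 + 2) = 24510
One's complement = ~24510 & 0xFFFF = 41025

41025


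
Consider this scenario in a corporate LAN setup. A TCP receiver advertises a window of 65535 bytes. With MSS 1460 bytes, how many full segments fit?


Given: RWND = 65535 bytes, MSS = 1460 bytes
Full segments = floor(RWND / MSS)
Full segments = floor(65535 / 1460)
Full segments = floor(44.887) = 44

44


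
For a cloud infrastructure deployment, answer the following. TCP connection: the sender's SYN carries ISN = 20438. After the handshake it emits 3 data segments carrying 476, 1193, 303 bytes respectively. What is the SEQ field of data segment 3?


The SYN occupies sequence number ISN = 20438, so the first data byte is ISN + 1 = 20439.
SEQ of data segment i = (ISN + 1) + sum of payload sizes of segments 1..i-1.
Segment 1: SEQ = 20439, payload = 476 bytes
Segment 2: SEQ = 20915, payload = 1193 bytes
Segment 3: SEQ = 22108, payload = 303 bytes
SEQ of segment 3 = 20439 + 476 + 1193 = 22108

22108


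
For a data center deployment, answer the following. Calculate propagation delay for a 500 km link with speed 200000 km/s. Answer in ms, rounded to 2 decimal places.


Given: distance = 500 km, speed = 200000 km/s
Delay = distance / speed = 500 / 200000 seconds
Delay in ms = 500 * 1000 / 200000
Delay = 2.5000 ms
Rounded to 2 dp = 2.50 ms

2.50


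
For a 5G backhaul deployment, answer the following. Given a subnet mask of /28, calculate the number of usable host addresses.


Given: subnet mask /28
Host bits = 32 - 28 = 4
Total addresses = 2^4 = 16
Usable hosts = 16 - 2 (network + broadcast) = 14

14


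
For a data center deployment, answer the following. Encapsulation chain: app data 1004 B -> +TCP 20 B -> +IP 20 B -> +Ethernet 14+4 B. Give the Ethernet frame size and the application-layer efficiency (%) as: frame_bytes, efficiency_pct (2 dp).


TCP segment = 1004 + 20 = 1024 B
IP packet = 1024 + 20 = 1044 B
Ethernet frame = 1044 + 14 + 4 = 1062 B
Efficiency = app / frame = 1004 / 1062 = 0.945386 = 94.5386% -> 94.54% (2 dp)

1062, 94.54


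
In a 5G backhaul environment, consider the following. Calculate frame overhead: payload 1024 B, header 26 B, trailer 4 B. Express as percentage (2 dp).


Given: payload = 1024 B, header = 26 B, trailer = 4 B
Overhead bytes = header + trailer = 26 + 4 = 30
Total frame = payload + overhead = 1024 + 30 = 1054
Overhead % = 30 / 1054 * 100 = 2.8463% -> 2.85% (2 dp)

2.85


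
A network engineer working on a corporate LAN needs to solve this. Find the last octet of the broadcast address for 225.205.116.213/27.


Given: IP = 225.205.116.213, prefix = /27
Host bits = 32 - 27 = 5
Network last octet = 213 AND mask = 192
Host part size = 2^5 - 1 = 31
Broadcast last octet = 192 OR 31 = 223

223


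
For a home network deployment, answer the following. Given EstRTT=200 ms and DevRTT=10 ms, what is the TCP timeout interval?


Given: EstRTT = 200 ms, DevRTT = 10 ms
Timeout = EstRTT + 4 * DevRTT
4 * DevRTT = 4 * 10 = 40
Timeout = 200 + 40 = 240 ms

240


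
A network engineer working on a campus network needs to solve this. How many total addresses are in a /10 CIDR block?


Given: CIDR prefix /10
Host bits = 32 - 10 = 22
Total addresses = 2^22 = 4194304

4194304


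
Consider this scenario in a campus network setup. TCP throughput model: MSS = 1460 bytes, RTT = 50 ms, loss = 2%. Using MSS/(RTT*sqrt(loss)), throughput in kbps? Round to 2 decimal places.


Given: MSS = 1460 bytes, RTT = 50 ms, loss = 2%
RTT in seconds = 50 / 1000 = 0.05
Loss rate = 2% = 0.02
sqrt(loss) = sqrt(0.02) = 0.141421356237
Throughput (bytes/s) = 1460 / (0.05 * 0.141421356237) = 206475.1801
Throughput (kbps) = 206475.1801 * 8 / 1000 = 1651.801441 -> 1651.80 kbps (2 dp)

1651.80


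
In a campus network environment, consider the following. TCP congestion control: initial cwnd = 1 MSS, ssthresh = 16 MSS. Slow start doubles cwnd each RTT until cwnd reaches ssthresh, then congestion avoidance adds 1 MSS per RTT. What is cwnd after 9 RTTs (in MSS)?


RTT 0: cwnd = 1 MSS (initial)
RTT 1: cwnd = 2 MSS (slow start, doubled)
RTT 2: cwnd = 4 MSS (slow start, doubled)
RTT 3: cwnd = 8 MSS (slow start, doubled)
RTT 4: cwnd = 16 MSS (slow start, doubled)
RTT 5: cwnd = 17 MSS (congestion avoidance, +1)
RTT 6: cwnd = 18 MSS (congestion avoidance, +1)
RTT 7: cwnd = 19 MSS (congestion avoidance, +1)
RTT 8: cwnd = 20 MSS (congestion avoidance, +1)
RTT 9: cwnd = 21 MSS (congestion avoidance, +1)

21


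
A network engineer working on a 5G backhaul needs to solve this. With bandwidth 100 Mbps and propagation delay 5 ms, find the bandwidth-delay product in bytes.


Given: bandwidth = 100 Mbps, delay = 5 ms
BDP in bits = 100 * 10^6 * 5 / 1000
BDP in bits = 500000
BDP in bytes = 500000 / 8 = 62500

62500


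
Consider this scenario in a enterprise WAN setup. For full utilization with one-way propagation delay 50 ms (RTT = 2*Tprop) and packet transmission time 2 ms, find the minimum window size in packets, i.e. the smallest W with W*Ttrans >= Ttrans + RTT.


Given: Ttrans = 2 ms, RTT = 100 ms (= 2 * Tprop, Tprop = 50 ms)
Time until first ACK returns = Ttrans + RTT = 2 + 100 = 102 ms
Need W * Ttrans >= Ttrans + RTT  ->  W >= (Ttrans + RTT) / Ttrans
(Ttrans + RTT) / Ttrans = 102 / 2 = 51
W_min = ceil(51) = 51

51


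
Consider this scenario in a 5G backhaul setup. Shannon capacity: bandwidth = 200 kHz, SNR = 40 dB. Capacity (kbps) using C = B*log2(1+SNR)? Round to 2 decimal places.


Given: B = 200 kHz, SNR = 40 dB
SNR linear = 10^(40/10) = 10000
1 + SNR = 10001
log2(10001) = 13.2878566418
C = 200 * 1000 * 13.2878566418 = 2657571.3284 bps
C = 2657.571328 kbps -> 2657.57 kbps (2 dp)

2657.57


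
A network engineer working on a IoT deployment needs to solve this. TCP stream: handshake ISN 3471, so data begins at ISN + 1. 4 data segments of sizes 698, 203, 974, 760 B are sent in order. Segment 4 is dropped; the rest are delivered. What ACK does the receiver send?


SYN uses sequence number 3471; first data byte = ISN + 1 = 3472.
Segment 1: SEQ = 3472, len = 698 B, covers [3472, 4169]
Segment 2: SEQ = 4170, len = 203 B, covers [4170, 4372]
Segment 3: SEQ = 4373, len = 974 B, covers [4373, 5346]
Segment 4: SEQ = 5347, len = 760 B, covers [5347, 6106] [LOST]
In-order data received: bytes [3472, 5346] (segments 1..3).
Segment 4 missing -> gap begins at byte 5347.
Cumulative ACK = next expected in-order byte = 3472 + 698 + 203 + 974 = 5347

5347


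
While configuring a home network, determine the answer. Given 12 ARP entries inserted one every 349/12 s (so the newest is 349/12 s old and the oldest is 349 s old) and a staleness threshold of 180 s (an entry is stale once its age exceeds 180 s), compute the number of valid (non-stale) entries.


Ages are k * 349/12 s for k = 1..12 (spacing = 29.0833 s).
Entry k is valid iff k * 349/12 <= 180 iff k <= 12 * 180 / 349 = 6.1891
n_valid = floor(6.1891) = 6
(n_stale = 12 - 6 = 6)

6


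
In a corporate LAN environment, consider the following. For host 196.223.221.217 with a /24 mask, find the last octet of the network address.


Given: IP = 196.223.221.217, prefix = /24
Subnet mask = 255.255.255.0
Last octet of IP: 217
Last octet of mask: 0
Network last octet = 217 AND 0 = 0

0


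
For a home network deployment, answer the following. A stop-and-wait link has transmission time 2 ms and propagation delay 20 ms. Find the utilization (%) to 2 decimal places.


Given: Ttrans = 2 ms, Tprop = 20 ms
RTT = 2 * Tprop = 2 * 20 = 40 ms
U = Ttrans / (Ttrans + RTT)
U = 2 / (2 + 40)
U = 2 / 42 = 0.047619
U% = 4.76%

4.76


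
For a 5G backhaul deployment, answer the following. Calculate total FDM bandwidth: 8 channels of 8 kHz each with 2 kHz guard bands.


Given: 8 channels, 8 kHz each, guard = 2 kHz
Channel bandwidth = 8 * 8 = 64 kHz
Guard bands = 7 gaps * 2 kHz = 14 kHz
Total = 64 + 14 = 78 kHz

78


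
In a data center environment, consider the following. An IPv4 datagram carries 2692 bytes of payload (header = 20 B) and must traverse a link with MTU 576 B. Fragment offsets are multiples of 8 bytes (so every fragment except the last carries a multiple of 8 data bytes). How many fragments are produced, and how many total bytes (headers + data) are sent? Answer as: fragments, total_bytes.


Max data per non-final fragment = floor((MTU - header)/8)*8 = floor((576 - 20)/8)*8 = floor(556/8)*8 = 552 B
Final fragment needs no 8-byte alignment: it can carry up to MTU - header = 556 B
Non-final fragments needed = ceil((payload - 556) / 552) = ceil(2136/552) = ceil(3.8696) = 4
Number of fragments = 4 + 1 = 5
Fragment sizes (data): 4 * 552 B + 484 B (last, 484 <= 556 OK)
Total bytes sent = payload + n_frags * header = 2692 + 5*20 = 2692 + 100 = 2792 B

5, 2792


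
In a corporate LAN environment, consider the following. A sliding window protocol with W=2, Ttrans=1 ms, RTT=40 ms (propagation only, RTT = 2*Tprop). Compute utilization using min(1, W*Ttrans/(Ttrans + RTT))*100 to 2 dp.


Given: W = 2, Ttrans = 1 ms, RTT = 40 ms (= 2 * Tprop, Tprop = 20 ms)
Cycle time = Ttrans + RTT = 1 + 40 = 41 ms (first packet sent until its ACK returns)
W * Ttrans = 2 * 1 = 2 ms of sending per cycle
W * Ttrans / (Ttrans + RTT) = 2 / 41 = 0.048780
U = min(1, 0.048780) = 0.048780
U% = 4.88%

4.88


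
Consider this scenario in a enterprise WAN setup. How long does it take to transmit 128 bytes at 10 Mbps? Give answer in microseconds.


Given: packet = 128 bytes, bandwidth = 10 Mbps
Packet in bits = 128 * 8 = 1024 bits
Bandwidth = 10 * 10^6 = 10000000 bps
Time = 1024 / 10000000 seconds
Time in us = 1024 * 10^6 / 10000000 = 102.4

102.4


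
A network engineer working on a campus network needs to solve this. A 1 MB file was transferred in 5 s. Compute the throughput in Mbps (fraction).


Given: file = 1 MB, time = 5 s
File in Mb = 1 * 8 = 8 Mb
Throughput = 8 / 5 Mbps
Throughput = 8/5 Mbps

8/5


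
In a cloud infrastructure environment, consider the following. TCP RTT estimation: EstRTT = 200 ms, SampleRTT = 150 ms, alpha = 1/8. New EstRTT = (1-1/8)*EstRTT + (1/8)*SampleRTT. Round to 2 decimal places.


Given: EstRTT = 200 ms, SampleRTT = 150 ms, alpha = 1/8
New EstRTT = (1 - alpha) * EstRTT + alpha * SampleRTT
(7/8) * 200 = 175
(1/8) * 150 = 18.75
New EstRTT = 175 + 18.75 = 193.75 ms -> 193.75 ms (2 dp)

193.75


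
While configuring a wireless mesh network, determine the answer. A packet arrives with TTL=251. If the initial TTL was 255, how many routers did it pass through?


Given: initial TTL = 255, received TTL = 251
Hops = initial TTL - received TTL
Hops = 255 - 251 = 4

4


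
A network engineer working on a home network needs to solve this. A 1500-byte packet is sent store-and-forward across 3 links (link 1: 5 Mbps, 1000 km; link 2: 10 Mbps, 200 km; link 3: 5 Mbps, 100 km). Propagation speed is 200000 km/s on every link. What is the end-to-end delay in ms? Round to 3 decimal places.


Packet = 1500 bytes = 12000 bits. Store-and-forward: sum (t_trans + t_prop) per link.
Link 1: t_trans = 12000/(5*10^6) s = 2.4000 ms; t_prop = 1000/200000 s = 5.0000 ms; subtotal = 7.4000 ms
Link 2: t_trans = 12000/(10*10^6) s = 1.2000 ms; t_prop = 200/200000 s = 1.0000 ms; subtotal = 2.2000 ms
Link 3: t_trans = 12000/(5*10^6) s = 2.4000 ms; t_prop = 100/200000 s = 0.5000 ms; subtotal = 2.9000 ms
End-to-end = 7.4000 + 2.2000 + 2.9000 = 12.5000 ms -> 12.500 ms (3 dp)

12.500


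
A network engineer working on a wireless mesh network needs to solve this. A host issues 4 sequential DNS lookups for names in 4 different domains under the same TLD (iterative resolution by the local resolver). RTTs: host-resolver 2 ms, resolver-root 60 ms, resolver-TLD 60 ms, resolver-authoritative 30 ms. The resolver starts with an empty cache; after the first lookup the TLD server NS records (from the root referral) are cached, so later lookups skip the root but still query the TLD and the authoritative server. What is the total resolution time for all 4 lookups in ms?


Lookup 1 (cold cache): local + root + TLD + auth = 2 + 60 + 60 + 30 = 152 ms
Lookups 2..4 (TLD NS cached -> skip root; new domain -> still ask TLD and auth): local + TLD + auth = 2 + 60 + 30 = 92 ms each
Remaining 3 lookups: 3 * 92 = 276 ms
Total = 152 + 276 = 428 ms

428


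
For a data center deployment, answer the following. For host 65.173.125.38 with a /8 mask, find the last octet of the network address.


Given: IP = 65.173.125.38, prefix = /8
Subnet mask = 255.0.0.0
Last octet of IP: 38
Last octet of mask: 0
Network last octet = 38 AND 0 = 0

0


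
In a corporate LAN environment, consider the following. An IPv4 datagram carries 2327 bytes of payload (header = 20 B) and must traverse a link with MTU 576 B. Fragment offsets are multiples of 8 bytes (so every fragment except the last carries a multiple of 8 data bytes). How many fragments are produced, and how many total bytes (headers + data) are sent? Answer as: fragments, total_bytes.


Max data per non-final fragment = floor((MTU - header)/8)*8 = floor((576 - 20)/8)*8 = floor(556/8)*8 = 552 B
Final fragment needs no 8-byte alignment: it can carry up to MTU - header = 556 B
Non-final fragments needed = ceil((payload - 556) / 552) = ceil(1771/552) = ceil(3.2083) = 4
Number of fragments = 4 + 1 = 5
Fragment sizes (data): 4 * 552 B + 119 B (last, 119 <= 556 OK)
Total bytes sent = payload + n_frags * header = 2327 + 5*20 = 2327 + 100 = 2427 B

5, 2427


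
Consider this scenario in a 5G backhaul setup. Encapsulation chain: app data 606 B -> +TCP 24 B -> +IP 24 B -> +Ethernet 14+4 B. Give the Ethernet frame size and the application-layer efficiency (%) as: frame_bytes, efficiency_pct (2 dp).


TCP segment = 606 + 24 = 630 B
IP packet = 630 + 24 = 654 B
Ethernet frame = 654 + 14 + 4 = 672 B
Efficiency = app / frame = 606 / 672 = 0.901786 = 90.1786% -> 90.18% (2 dp)

672, 90.18


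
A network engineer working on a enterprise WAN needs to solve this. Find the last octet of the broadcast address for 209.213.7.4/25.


Given: IP = 209.213.7.4, prefix = /25
Host bits = 32 - 25 = 7
Network last octet = 4 AND mask = 0
Host part size = 2^7 - 1 = 127
Broadcast last octet = 0 OR 127 = 127

127


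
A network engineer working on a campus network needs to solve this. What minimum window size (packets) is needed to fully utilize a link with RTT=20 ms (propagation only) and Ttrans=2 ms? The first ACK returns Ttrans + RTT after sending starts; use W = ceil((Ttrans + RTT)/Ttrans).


Given: Ttrans = 2 ms, RTT = 20 ms (= 2 * Tprop, Tprop = 10 ms)
Time until first ACK returns = Ttrans + RTT = 2 + 20 = 22 ms
Need W * Ttrans >= Ttrans + RTT  ->  W >= (Ttrans + RTT) / Ttrans
(Ttrans + RTT) / Ttrans = 22 / 2 = 11
W_min = ceil(11) = 11

11


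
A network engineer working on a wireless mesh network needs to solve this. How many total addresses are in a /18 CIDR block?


Given: CIDR prefix /18
Host bits = 32 - 18 = 14
Total addresses = 2^14 = 16384

16384


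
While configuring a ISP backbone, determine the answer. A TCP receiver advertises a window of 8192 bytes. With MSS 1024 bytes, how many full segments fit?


Given: RWND = 8192 bytes, MSS = 1024 bytes
Full segments = floor(RWND / MSS)
Full segments = floor(8192 / 1024)
Full segments = floor(8.0) = 8

8


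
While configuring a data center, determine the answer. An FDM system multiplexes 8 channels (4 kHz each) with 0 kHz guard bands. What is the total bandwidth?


Given: 8 channels, 4 kHz each, guard = 0 kHz
Channel bandwidth = 8 * 4 = 32 kHz
Guard bands = 7 gaps * 0 kHz = 0 kHz
Total = 32 + 0 = 32 kHz

32


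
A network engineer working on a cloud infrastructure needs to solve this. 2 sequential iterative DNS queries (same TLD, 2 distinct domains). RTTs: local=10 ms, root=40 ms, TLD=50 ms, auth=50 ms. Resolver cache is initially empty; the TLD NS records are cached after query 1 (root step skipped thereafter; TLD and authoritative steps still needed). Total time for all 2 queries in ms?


Lookup 1 (cold cache): local + root + TLD + auth = 10 + 40 + 50 + 50 = 150 ms
Lookups 2..2 (TLD NS cached -> skip root; new domain -> still ask TLD and auth): local + TLD + auth = 10 + 50 + 50 = 110 ms each
Remaining 1 lookups: 1 * 110 = 110 ms
Total = 150 + 110 = 260 ms

260


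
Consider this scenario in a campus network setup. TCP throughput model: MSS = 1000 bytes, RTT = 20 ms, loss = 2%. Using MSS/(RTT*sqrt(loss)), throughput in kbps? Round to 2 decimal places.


Given: MSS = 1000 bytes, RTT = 20 ms, loss = 2%
RTT in seconds = 20 / 1000 = 0.02
Loss rate = 2% = 0.02
sqrt(loss) = sqrt(0.02) = 0.141421356237
Throughput (bytes/s) = 1000 / (0.02 * 0.141421356237) = 353553.3906
Throughput (kbps) = 353553.3906 * 8 / 1000 = 2828.427125 -> 2828.43 kbps (2 dp)

2828.43


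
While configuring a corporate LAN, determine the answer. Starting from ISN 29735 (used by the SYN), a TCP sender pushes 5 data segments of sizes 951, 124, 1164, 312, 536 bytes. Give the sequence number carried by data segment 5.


The SYN occupies sequence number ISN = 29735, so the first data byte is ISN + 1 = 29736.
SEQ of data segment i = (ISN + 1) + sum of payload sizes of segments 1..i-1.
Segment 1: SEQ = 29736, payload = 951 bytes
Segment 2: SEQ = 30687, payload = 124 bytes
Segment 3: SEQ = 30811, payload = 1164 bytes
Segment 4: SEQ = 31975, payload = 312 bytes
Segment 5: SEQ = 32287, payload = 536 bytes
SEQ of segment 5 = 29736 + 951 + 124 + 1164 + 312 = 32287

32287


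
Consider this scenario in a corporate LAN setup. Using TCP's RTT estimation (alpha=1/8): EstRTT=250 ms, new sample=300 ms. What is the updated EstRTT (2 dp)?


Given: EstRTT = 250 ms, SampleRTT = 300 ms, alpha = 1/8
New EstRTT = (1 - alpha) * EstRTT + alpha * SampleRTT
(7/8) * 250 = 218.75
(1/8) * 300 = 37.5
New EstRTT = 218.75 + 37.5 = 256.25 ms -> 256.25 ms (2 dp)

256.25


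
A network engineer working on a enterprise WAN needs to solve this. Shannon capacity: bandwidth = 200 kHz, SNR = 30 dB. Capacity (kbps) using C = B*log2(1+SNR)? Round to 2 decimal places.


Given: B = 200 kHz, SNR = 30 dB
SNR linear = 10^(30/10) = 1000
1 + SNR = 1001
log2(1001) = 9.9672262588
C = 200 * 1000 * 9.9672262588 = 1993445.2518 bps
C = 1993.445252 kbps -> 1993.45 kbps (2 dp)

1993.45


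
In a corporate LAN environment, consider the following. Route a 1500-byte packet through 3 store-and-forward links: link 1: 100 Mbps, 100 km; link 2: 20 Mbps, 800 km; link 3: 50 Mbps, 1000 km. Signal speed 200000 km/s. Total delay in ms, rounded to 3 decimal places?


Packet = 1500 bytes = 12000 bits. Store-and-forward: sum (t_trans + t_prop) per link.
Link 1: t_trans = 12000/(100*10^6) s = 0.1200 ms; t_prop = 100/200000 s = 0.5000 ms; subtotal = 0.6200 ms
Link 2: t_trans = 12000/(20*10^6) s = 0.6000 ms; t_prop = 800/200000 s = 4.0000 ms; subtotal = 4.6000 ms
Link 3: t_trans = 12000/(50*10^6) s = 0.2400 ms; t_prop = 1000/200000 s = 5.0000 ms; subtotal = 5.2400 ms
End-to-end = 0.6200 + 4.6000 + 5.2400 = 10.4600 ms -> 10.460 ms (3 dp)

10.460


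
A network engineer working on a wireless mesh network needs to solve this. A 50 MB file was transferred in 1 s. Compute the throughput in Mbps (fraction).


Given: file = 50 MB, time = 1 s
File in Mb = 50 * 8 = 400 Mb
Throughput = 400 / 1 Mbps
Throughput = 400 Mbps

400


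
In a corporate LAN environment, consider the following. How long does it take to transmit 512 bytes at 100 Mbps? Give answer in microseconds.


Given: packet = 512 bytes, bandwidth = 100 Mbps
Packet in bits = 512 * 8 = 4096 bits
Bandwidth = 100 * 10^6 = 100000000 bps
Time = 4096 / 100000000 seconds
Time in us = 4096 * 10^6 / 100000000 = 40.96

40.96


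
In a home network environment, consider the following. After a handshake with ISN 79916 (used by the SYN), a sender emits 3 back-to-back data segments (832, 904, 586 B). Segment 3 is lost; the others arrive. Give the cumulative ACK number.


SYN uses sequence number 79916; first data byte = ISN + 1 = 79917.
Segment 1: SEQ = 79917, len = 832 B, covers [79917, 80748]
Segment 2: SEQ = 80749, len = 904 B, covers [80749, 81652]
Segment 3: SEQ = 81653, len = 586 B, covers [81653, 82238] [LOST]
In-order data received: bytes [79917, 81652] (segments 1..2).
Segment 3 missing -> gap begins at byte 81653.
Cumulative ACK = next expected in-order byte = 79917 + 832 + 904 = 81653

81653


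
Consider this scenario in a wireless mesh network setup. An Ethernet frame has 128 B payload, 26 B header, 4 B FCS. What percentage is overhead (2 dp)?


Given: payload = 128 B, header = 26 B, trailer = 4 B
Overhead bytes = header + trailer = 26 + 4 = 30
Total frame = payload + overhead = 128 + 30 = 158
Overhead % = 30 / 158 * 100 = 18.9873% -> 18.99% (2 dp)

18.99


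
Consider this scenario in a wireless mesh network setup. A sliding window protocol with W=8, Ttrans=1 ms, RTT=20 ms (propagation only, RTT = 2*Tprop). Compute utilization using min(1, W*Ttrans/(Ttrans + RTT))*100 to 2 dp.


Given: W = 8, Ttrans = 1 ms, RTT = 20 ms (= 2 * Tprop, Tprop = 10 ms)
Cycle time = Ttrans + RTT = 1 + 20 = 21 ms (first packet sent until its ACK returns)
W * Ttrans = 8 * 1 = 8 ms of sending per cycle
W * Ttrans / (Ttrans + RTT) = 8 / 21 = 0.380952
U = min(1, 0.380952) = 0.380952
U% = 38.10%

38.10


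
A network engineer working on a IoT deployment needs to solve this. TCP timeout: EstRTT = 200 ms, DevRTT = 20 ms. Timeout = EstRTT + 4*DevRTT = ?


Given: EstRTT = 200 ms, DevRTT = 20 ms
Timeout = EstRTT + 4 * DevRTT
4 * DevRTT = 4 * 20 = 80
Timeout = 200 + 80 = 280 ms

280


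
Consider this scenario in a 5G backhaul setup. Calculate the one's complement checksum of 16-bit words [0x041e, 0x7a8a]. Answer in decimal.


Given words: [0x041e, 0x7a8a]
Step 1: Sum all words
Raw sum = 1054 + 31370 = 32424
One's complement = ~32424 & 0xFFFF = 33111

33111


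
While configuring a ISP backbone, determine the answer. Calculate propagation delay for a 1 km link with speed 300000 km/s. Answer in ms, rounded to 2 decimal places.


Given: distance = 1 km, speed = 300000 km/s
Delay = distance / speed = 1 / 300000 seconds
Delay in ms = 1 * 1000 / 300000
Delay = 0.0033 ms
Rounded to 2 dp = 0.00 ms

0.00


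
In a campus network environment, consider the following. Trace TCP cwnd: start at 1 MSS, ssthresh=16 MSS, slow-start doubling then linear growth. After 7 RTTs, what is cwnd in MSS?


RTT 0: cwnd = 1 MSS (initial)
RTT 1: cwnd = 2 MSS (slow start, doubled)
RTT 2: cwnd = 4 MSS (slow start, doubled)
RTT 3: cwnd = 8 MSS (slow start, doubled)
RTT 4: cwnd = 16 MSS (slow start, doubled)
RTT 5: cwnd = 17 MSS (congestion avoidance, +1)
RTT 6: cwnd = 18 MSS (congestion avoidance, +1)
RTT 7: cwnd = 19 MSS (congestion avoidance, +1)

19


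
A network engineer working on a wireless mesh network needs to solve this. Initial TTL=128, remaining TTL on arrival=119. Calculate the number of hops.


Given: initial TTL = 128, received TTL = 119
Hops = initial TTL - received TTL
Hops = 128 - 119 = 9

9


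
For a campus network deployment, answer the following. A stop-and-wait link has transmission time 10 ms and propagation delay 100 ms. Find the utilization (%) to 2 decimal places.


Given: Ttrans = 10 ms, Tprop = 100 ms
RTT = 2 * Tprop = 2 * 100 = 200 ms
U = Ttrans / (Ttrans + RTT)
U = 10 / (10 + 200)
U = 10 / 210 = 0.047619
U% = 4.76%

4.76


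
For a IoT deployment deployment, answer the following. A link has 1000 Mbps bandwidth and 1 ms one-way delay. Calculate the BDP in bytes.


Given: bandwidth = 1000 Mbps, delay = 1 ms
BDP in bits = 1000 * 10^6 * 1 / 1000
BDP in bits = 1000000
BDP in bytes = 1000000 / 8 = 125000

125000


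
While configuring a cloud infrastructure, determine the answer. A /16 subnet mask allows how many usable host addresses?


Given: subnet mask /16
Host bits = 32 - 16 = 16
Total addresses = 2^16 = 65536
Usable hosts = 65536 - 2 (network + broadcast) = 65534

65534


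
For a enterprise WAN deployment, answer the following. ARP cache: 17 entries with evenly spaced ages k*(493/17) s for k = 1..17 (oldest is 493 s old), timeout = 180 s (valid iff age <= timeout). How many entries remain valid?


Ages are k * 493/17 s for k = 1..17 (spacing = 29.0000 s).
Entry k is valid iff k * 493/17 <= 180 iff k <= 17 * 180 / 493 = 6.2069
n_valid = floor(6.2069) = 6
(n_stale = 17 - 6 = 11)

6


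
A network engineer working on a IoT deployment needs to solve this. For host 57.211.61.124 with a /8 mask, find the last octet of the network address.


Given: IP = 57.211.61.124, prefix = /8
Subnet mask = 255.0.0.0
Last octet of IP: 124
Last octet of mask: 0
Network last octet = 124 AND 0 = 0

0


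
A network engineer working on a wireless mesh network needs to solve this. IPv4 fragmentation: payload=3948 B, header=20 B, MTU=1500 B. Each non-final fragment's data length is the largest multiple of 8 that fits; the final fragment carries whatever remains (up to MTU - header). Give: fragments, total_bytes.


Max data per non-final fragment = floor((MTU - header)/8)*8 = floor((1500 - 20)/8)*8 = floor(1480/8)*8 = 1480 B
Final fragment needs no 8-byte alignment: it can carry up to MTU - header = 1480 B
Non-final fragments needed = ceil((payload - 1480) / 1480) = ceil(2468/1480) = ceil(1.6676) = 2
Number of fragments = 2 + 1 = 3
Fragment sizes (data): 2 * 1480 B + 988 B (last, 988 <= 1480 OK)
Total bytes sent = payload + n_frags * header = 3948 + 3*20 = 3948 + 60 = 4008 B

3, 4008


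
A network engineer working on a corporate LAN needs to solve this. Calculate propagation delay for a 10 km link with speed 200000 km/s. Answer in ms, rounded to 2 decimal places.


Given: distance = 10 km, speed = 200000 km/s
Delay = distance / speed = 10 / 200000 seconds
Delay in ms = 10 * 1000 / 200000
Delay = 0.0500 ms
Rounded to 2 dp = 0.05 ms

0.05


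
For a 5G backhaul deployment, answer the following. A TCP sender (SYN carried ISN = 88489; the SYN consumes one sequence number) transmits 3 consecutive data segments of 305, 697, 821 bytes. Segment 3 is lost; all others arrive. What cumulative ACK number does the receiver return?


SYN uses sequence number 88489; first data byte = ISN + 1 = 88490.
Segment 1: SEQ = 88490, len = 305 B, covers [88490, 88794]
Segment 2: SEQ = 88795, len = 697 B, covers [88795, 89491]
Segment 3: SEQ = 89492, len = 821 B, covers [89492, 90312] [LOST]
In-order data received: bytes [88490, 89491] (segments 1..2).
Segment 3 missing -> gap begins at byte 89492.
Cumulative ACK = next expected in-order byte = 88490 + 305 + 697 = 89492

89492


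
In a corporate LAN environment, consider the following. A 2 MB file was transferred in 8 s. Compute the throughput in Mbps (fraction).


Given: file = 2 MB, time = 8 s
File in Mb = 2 * 8 = 16 Mb
Throughput = 16 / 8 Mbps
Throughput = 2 Mbps

2


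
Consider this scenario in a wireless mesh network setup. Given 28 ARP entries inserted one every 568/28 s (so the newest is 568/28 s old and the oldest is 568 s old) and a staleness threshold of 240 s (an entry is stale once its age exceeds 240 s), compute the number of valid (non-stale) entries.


Ages are k * 568/28 s for k = 1..28 (spacing = 20.2857 s).
Entry k is valid iff k * 568/28 <= 240 iff k <= 28 * 240 / 568 = 11.8310
n_valid = floor(11.8310) = 11
(n_stale = 28 - 11 = 17)

11


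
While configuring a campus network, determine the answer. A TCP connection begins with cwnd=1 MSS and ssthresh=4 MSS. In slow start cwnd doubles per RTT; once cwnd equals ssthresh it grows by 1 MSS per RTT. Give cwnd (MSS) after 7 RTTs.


RTT 0: cwnd = 1 MSS (initial)
RTT 1: cwnd = 2 MSS (slow start, doubled)
RTT 2: cwnd = 4 MSS (slow start, doubled)
RTT 3: cwnd = 5 MSS (congestion avoidance, +1)
RTT 4: cwnd = 6 MSS (congestion avoidance, +1)
RTT 5: cwnd = 7 MSS (congestion avoidance, +1)
RTT 6: cwnd = 8 MSS (congestion avoidance, +1)
RTT 7: cwnd = 9 MSS (congestion avoidance, +1)

9


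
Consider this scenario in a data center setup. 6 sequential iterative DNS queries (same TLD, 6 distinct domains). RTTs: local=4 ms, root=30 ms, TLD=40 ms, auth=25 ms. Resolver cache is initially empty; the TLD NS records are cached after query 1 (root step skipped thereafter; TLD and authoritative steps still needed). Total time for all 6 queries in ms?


Lookup 1 (cold cache): local + root + TLD + auth = 4 + 30 + 40 + 25 = 99 ms
Lookups 2..6 (TLD NS cached -> skip root; new domain -> still ask TLD and auth): local + TLD + auth = 4 + 40 + 25 = 69 ms each
Remaining 5 lookups: 5 * 69 = 345 ms
Total = 99 + 345 = 444 ms

444


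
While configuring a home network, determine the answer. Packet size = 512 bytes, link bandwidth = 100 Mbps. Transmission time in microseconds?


Given: packet = 512 bytes, bandwidth = 100 Mbps
Packet in bits = 512 * 8 = 4096 bits
Bandwidth = 100 * 10^6 = 100000000 bps
Time = 4096 / 100000000 seconds
Time in us = 4096 * 10^6 / 100000000 = 40.96

40.96


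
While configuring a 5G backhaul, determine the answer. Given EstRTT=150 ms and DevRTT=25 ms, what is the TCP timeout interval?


Given: EstRTT = 150 ms, DevRTT = 25 ms
Timeout = EstRTT + 4 * DevRTT
4 * DevRTT = 4 * 25 = 100
Timeout = 150 + 100 = 250 ms

250


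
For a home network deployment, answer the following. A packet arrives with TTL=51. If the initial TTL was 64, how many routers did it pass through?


Given: initial TTL = 64, received TTL = 51
Hops = initial TTL - received TTL
Hops = 64 - 51 = 13

13


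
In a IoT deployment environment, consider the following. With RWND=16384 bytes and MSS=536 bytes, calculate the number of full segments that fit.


Given: RWND = 16384 bytes, MSS = 536 bytes
Full segments = floor(RWND / MSS)
Full segments = floor(16384 / 536)
Full segments = floor(30.5672) = 30

30


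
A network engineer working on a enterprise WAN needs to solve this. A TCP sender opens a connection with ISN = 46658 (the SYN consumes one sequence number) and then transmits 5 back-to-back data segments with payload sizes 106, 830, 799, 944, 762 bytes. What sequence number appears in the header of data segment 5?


The SYN occupies sequence number ISN = 46658, so the first data byte is ISN + 1 = 46659.
SEQ of data segment i = (ISN + 1) + sum of payload sizes of segments 1..i-1.
Segment 1: SEQ = 46659, payload = 106 bytes
Segment 2: SEQ = 46765, payload = 830 bytes
Segment 3: SEQ = 47595, payload = 799 bytes
Segment 4: SEQ = 48394, payload = 944 bytes
Segment 5: SEQ = 49338, payload = 762 bytes
SEQ of segment 5 = 46659 + 106 + 830 + 799 + 944 = 49338

49338


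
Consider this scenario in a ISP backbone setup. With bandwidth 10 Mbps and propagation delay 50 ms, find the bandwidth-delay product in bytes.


Given: bandwidth = 10 Mbps, delay = 50 ms
BDP in bits = 10 * 10^6 * 50 / 1000
BDP in bits = 500000
BDP in bytes = 500000 / 8 = 62500

62500


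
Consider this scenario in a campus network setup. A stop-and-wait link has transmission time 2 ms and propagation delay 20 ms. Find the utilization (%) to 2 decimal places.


Given: Ttrans = 2 ms, Tprop = 20 ms
RTT = 2 * Tprop = 2 * 20 = 40 ms
U = Ttrans / (Ttrans + RTT)
U = 2 / (2 + 40)
U = 2 / 42 = 0.047619
U% = 4.76%

4.76


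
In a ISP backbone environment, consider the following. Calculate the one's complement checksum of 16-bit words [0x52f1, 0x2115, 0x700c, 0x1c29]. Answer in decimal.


Given words: [0x52f1, 0x2115, 0x700c, 0x1c29]
Step 1: Sum all words
Raw sum = 21233 + 8469 + 28684 + 7209 = 65595
Step 2: Fold carry: (59 + 1) = 60
One's complement = ~60 & 0xFFFF = 65475

65475


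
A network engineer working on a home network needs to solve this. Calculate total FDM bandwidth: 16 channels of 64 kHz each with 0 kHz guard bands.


Given: 16 channels, 64 kHz each, guard = 0 kHz
Channel bandwidth = 16 * 64 = 1024 kHz
Guard bands = 15 gaps * 0 kHz = 0 kHz
Total = 1024 + 0 = 1024 kHz

1024


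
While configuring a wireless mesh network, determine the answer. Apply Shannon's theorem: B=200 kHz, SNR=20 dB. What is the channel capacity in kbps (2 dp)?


Given: B = 200 kHz, SNR = 20 dB
SNR linear = 10^(20/10) = 100
1 + SNR = 101
log2(101) = 6.6582114828
C = 200 * 1000 * 6.6582114828 = 1331642.2966 bps
C = 1331.642297 kbps -> 1331.64 kbps (2 dp)

1331.64


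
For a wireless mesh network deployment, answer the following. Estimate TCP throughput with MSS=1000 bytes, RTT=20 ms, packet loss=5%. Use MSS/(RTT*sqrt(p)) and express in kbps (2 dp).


Given: MSS = 1000 bytes, RTT = 20 ms, loss = 5%
RTT in seconds = 20 / 1000 = 0.02
Loss rate = 5% = 0.05
sqrt(loss) = sqrt(0.05) = 0.223606797750
Throughput (bytes/s) = 1000 / (0.02 * 0.223606797750) = 223606.7977
Throughput (kbps) = 223606.7977 * 8 / 1000 = 1788.854382 -> 1788.85 kbps (2 dp)

1788.85


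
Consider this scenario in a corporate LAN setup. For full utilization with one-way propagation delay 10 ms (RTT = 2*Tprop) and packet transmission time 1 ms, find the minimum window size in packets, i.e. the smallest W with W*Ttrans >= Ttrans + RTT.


Given: Ttrans = 1 ms, RTT = 20 ms (= 2 * Tprop, Tprop = 10 ms)
Time until first ACK returns = Ttrans + RTT = 1 + 20 = 21 ms
Need W * Ttrans >= Ttrans + RTT  ->  W >= (Ttrans + RTT) / Ttrans
(Ttrans + RTT) / Ttrans = 21 / 1 = 21
W_min = ceil(21) = 21

21


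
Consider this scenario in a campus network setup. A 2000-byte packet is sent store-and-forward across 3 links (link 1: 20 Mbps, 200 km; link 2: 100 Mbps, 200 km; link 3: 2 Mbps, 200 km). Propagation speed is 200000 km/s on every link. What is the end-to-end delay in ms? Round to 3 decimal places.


Packet = 2000 bytes = 16000 bits. Store-and-forward: sum (t_trans + t_prop) per link.
Link 1: t_trans = 16000/(20*10^6) s = 0.8000 ms; t_prop = 200/200000 s = 1.0000 ms; subtotal = 1.8000 ms
Link 2: t_trans = 16000/(100*10^6) s = 0.1600 ms; t_prop = 200/200000 s = 1.0000 ms; subtotal = 1.1600 ms
Link 3: t_trans = 16000/(2*10^6) s = 8.0000 ms; t_prop = 200/200000 s = 1.0000 ms; subtotal = 9.0000 ms
End-to-end = 1.8000 + 1.1600 + 9.0000 = 11.9600 ms -> 11.960 ms (3 dp)

11.960


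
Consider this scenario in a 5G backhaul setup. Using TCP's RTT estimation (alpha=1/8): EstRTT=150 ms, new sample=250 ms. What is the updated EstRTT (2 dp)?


Given: EstRTT = 150 ms, SampleRTT = 250 ms, alpha = 1/8
New EstRTT = (1 - alpha) * EstRTT + alpha * SampleRTT
(7/8) * 150 = 131.25
(1/8) * 250 = 31.25
New EstRTT = 131.25 + 31.25 = 162.5 ms -> 162.50 ms (2 dp)

162.50


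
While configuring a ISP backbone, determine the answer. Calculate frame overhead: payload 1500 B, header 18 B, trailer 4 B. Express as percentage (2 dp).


Given: payload = 1500 B, header = 18 B, trailer = 4 B
Overhead bytes = header + trailer = 18 + 4 = 22
Total frame = payload + overhead = 1500 + 22 = 1522
Overhead % = 22 / 1522 * 100 = 1.4455% -> 1.45% (2 dp)

1.45


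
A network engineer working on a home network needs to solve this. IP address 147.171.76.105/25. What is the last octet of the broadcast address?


Given: IP = 147.171.76.105, prefix = /25
Host bits = 32 - 25 = 7
Network last octet = 105 AND mask = 0
Host part size = 2^7 - 1 = 127
Broadcast last octet = 0 OR 127 = 127

127


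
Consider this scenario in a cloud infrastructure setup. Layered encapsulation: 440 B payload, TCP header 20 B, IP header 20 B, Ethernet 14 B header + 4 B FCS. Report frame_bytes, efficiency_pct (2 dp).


TCP segment = 440 + 20 = 460 B
IP packet = 460 + 20 = 480 B
Ethernet frame = 480 + 14 + 4 = 498 B
Efficiency = app / frame = 440 / 498 = 0.883534 = 88.3534% -> 88.35% (2 dp)

498, 88.35


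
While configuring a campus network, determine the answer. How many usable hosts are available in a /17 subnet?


Given: subnet mask /17
Host bits = 32 - 17 = 15
Total addresses = 2^15 = 32768
Usable hosts = 32768 - 2 (network + broadcast) = 32766

32766


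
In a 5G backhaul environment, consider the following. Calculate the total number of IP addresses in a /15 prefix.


Given: CIDR prefix /15
Host bits = 32 - 15 = 17
Total addresses = 2^17 = 131072

131072


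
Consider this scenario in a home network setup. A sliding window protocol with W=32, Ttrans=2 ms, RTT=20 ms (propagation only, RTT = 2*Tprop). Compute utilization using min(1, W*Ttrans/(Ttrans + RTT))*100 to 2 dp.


Given: W = 32, Ttrans = 2 ms, RTT = 20 ms (= 2 * Tprop, Tprop = 10 ms)
Cycle time = Ttrans + RTT = 2 + 20 = 22 ms (first packet sent until its ACK returns)
W * Ttrans = 32 * 2 = 64 ms of sending per cycle
W * Ttrans / (Ttrans + RTT) = 64 / 22 = 2.909091
U = min(1, 2.909091) = 1.000000
U% = 100.00%

100.00


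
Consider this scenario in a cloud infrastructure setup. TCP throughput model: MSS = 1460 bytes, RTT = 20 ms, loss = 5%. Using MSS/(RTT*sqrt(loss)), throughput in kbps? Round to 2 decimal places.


Given: MSS = 1460 bytes, RTT = 20 ms, loss = 5%
RTT in seconds = 20 / 1000 = 0.02
Loss rate = 5% = 0.05
sqrt(loss) = sqrt(0.05) = 0.223606797750
Throughput (bytes/s) = 1460 / (0.02 * 0.223606797750) = 326465.9247
Throughput (kbps) = 326465.9247 * 8 / 1000 = 2611.727398 -> 2611.73 kbps (2 dp)

2611.73


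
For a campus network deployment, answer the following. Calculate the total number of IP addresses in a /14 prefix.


Given: CIDR prefix /14
Host bits = 32 - 14 = 18
Total addresses = 2^18 = 262144

262144


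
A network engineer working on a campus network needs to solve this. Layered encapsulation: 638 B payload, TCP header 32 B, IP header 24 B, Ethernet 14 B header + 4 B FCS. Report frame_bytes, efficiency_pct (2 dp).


TCP segment = 638 + 32 = 670 B
IP packet = 670 + 24 = 694 B
Ethernet frame = 694 + 14 + 4 = 712 B
Efficiency = app / frame = 638 / 712 = 0.896067 = 89.6067% -> 89.61% (2 dp)

712, 89.61


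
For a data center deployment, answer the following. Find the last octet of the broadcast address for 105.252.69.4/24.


Given: IP = 105.252.69.4, prefix = /24
Host bits = 32 - 24 = 8
Network last octet = 4 AND mask = 0
Host part size = 2^8 - 1 = 255
Broadcast last octet = 0 OR 255 = 255

255


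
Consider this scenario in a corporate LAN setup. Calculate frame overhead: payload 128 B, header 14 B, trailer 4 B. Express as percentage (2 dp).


Given: payload = 128 B, header = 14 B, trailer = 4 B
Overhead bytes = header + trailer = 14 + 4 = 18
Total frame = payload + overhead = 128 + 18 = 146
Overhead % = 18 / 146 * 100 = 12.3288% -> 12.33% (2 dp)

12.33
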